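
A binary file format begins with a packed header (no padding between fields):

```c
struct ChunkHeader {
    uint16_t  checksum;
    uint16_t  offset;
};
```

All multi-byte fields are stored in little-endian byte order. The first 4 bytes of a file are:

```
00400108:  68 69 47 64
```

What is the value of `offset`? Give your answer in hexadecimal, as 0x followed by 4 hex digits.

0x6447

`offset` follows `checksum` (2 bytes), so it starts at byte offset 2 and occupies 2 bytes.
Bytes at offsets 2..3: 47 64.
In little-endian order the low byte comes first in memory.
Reassemble most-significant byte first: 64 47 → 0x6447.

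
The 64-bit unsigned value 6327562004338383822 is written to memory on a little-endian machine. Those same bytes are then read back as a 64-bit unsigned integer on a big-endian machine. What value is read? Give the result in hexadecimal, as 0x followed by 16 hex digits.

0xCE1BD93A1E04D057

6327562004338383822 in 64-bit hexadecimal is 0x57D0041E3AD91BCE.
Stored little-endian, the bytes at ascending addresses are CE 1B D9 3A 1E 04 D0 57.
Read back as big-endian, the last byte is least significant, giving 0xCE1BD93A1E04D057.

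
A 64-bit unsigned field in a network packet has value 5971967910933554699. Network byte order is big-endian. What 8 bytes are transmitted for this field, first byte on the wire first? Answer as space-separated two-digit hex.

52 E0 B1 2C 95 39 E6 0B

5971967910933554699 in hexadecimal, padded to 64 bits, is 0x52E0B12C9539E60B.
Split into bytes (most-significant first): 52 E0 B1 2C 95 39 E6 0B.
Big-endian: lowest address holds the most-significant byte.
So the memory order matches the most-significant-first order: 52 E0 B1 2C 95 39 E6 0B.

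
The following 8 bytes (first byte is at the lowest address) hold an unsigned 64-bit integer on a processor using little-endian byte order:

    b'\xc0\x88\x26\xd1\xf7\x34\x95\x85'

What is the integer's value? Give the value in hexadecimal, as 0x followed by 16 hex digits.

0x859534F7D12688C0

Little-endian stores the least-significant byte at the lowest address.
Reassemble most-significant byte first: 85 95 34 F7 D1 26 88 C0 → 0x859534F7D12688C0.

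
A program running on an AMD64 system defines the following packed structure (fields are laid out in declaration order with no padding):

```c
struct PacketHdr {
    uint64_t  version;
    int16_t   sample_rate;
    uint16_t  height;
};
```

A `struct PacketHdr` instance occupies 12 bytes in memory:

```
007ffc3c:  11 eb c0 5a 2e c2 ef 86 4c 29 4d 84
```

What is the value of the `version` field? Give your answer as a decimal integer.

`version` is the first field, at byte offset 0, occupying 8 bytes.
Bytes at offsets 0..7: 11 EB C0 5A 2E C2 EF 86.
In little-endian order the low byte comes first in memory.
Reassemble most-significant byte first: 86 EF C2 2E 5A C0 EB 11 → 0x86EFC22E5AC0EB11.
0x86EFC22E5AC0EB11 = 9723203624863066897.

9723203624863066897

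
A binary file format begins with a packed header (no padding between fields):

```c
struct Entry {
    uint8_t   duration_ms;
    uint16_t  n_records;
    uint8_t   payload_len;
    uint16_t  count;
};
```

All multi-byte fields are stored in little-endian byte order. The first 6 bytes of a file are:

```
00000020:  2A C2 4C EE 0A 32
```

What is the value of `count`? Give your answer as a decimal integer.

12810

`count` follows `duration_ms` (1 B), `n_records` (2 B), `payload_len` (1 B), so it starts at offset 1 + 2 + 1 = 4 and occupies 2 bytes.
Bytes at offsets 4..5: 0A 32.
In little-endian order the low byte comes first in memory.
Reassemble most-significant byte first: 32 0A → 0x320A.
0x320A = 12810.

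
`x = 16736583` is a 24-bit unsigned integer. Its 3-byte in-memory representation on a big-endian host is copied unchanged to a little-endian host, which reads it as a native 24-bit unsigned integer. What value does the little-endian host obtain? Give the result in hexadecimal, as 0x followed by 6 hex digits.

0x4761FF

16736583 in 24-bit hexadecimal is 0xFF6147.
Stored big-endian, the bytes at ascending addresses are FF 61 47.
Read back as little-endian, the first byte is least significant, giving 0x4761FF.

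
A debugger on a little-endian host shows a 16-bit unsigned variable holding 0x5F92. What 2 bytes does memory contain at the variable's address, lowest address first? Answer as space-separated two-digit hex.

92 5F

Split into bytes (most-significant first): 5F 92.
In little-endian order the low byte comes first in memory.
So at ascending addresses the bytes are 92 5F.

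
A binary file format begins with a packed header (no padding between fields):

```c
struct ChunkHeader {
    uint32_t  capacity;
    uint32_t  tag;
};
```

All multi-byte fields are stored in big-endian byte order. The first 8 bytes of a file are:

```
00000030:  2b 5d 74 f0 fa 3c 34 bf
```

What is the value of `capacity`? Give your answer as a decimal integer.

727545072

`capacity` is the first field, at byte offset 0, occupying 4 bytes.
Bytes at offsets 0..3: 2B 5D 74 F0.
In big-endian order the high byte comes first in memory.
The bytes are already most-significant first: 0x2B5D74F0.
0x2B5D74F0 = 727545072.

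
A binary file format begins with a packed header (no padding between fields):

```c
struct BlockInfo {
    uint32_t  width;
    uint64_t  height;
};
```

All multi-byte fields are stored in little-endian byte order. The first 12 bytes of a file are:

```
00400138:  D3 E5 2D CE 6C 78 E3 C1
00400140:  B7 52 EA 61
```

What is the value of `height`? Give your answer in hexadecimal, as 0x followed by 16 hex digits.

`height` follows `width` (4 bytes), so it starts at byte offset 4 and occupies 8 bytes.
Bytes at offsets 4..11: 6C 78 E3 C1 B7 52 EA 61.
Little-endian: lowest address holds the least-significant byte.
Reassemble most-significant byte first: 61 EA 52 B7 C1 E3 78 6C → 0x61EA52B7C1E3786C.

0x61EA52B7C1E3786C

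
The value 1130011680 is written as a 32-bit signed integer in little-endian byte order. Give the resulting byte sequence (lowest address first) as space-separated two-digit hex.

20 9C 5A 43

1130011680 in hexadecimal, padded to 32 bits, is 0x435A9C20.
Split into bytes (most-significant first): 43 5A 9C 20.
Little-endian: lowest address holds the least-significant byte.
So at ascending addresses the bytes are 20 9C 5A 43.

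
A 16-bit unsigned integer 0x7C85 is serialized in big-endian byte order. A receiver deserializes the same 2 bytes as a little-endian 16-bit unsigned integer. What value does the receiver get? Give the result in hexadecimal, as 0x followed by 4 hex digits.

0x857C

Stored big-endian, the bytes at ascending addresses are 7C 85.
Read back as little-endian, the first byte is least significant, giving 0x857C.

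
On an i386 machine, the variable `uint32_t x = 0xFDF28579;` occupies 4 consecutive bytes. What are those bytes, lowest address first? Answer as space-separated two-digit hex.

Split into bytes (most-significant first): FD F2 85 79.
Little-endian stores the least-significant byte at the lowest address.
So at ascending addresses the bytes are 79 85 F2 FD.

79 85 F2 FD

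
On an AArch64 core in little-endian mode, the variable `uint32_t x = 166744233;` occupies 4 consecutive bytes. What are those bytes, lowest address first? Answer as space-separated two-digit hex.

166744233 in hexadecimal, padded to 32 bits, is 0x09F050A9.
Split into bytes (most-significant first): 09 F0 50 A9.
Little-endian: lowest address holds the least-significant byte.
So at ascending addresses the bytes are A9 50 F0 09.

A9 50 F0 09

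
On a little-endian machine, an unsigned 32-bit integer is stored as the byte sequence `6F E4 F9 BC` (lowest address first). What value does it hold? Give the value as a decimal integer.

3170493551

Little-endian stores the least-significant byte at the lowest address.
Reassemble most-significant byte first: BC F9 E4 6F → 0xBCF9E46F.
0xBCF9E46F = 3170493551.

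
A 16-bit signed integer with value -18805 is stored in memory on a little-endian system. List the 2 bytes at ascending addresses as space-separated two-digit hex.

Two's complement of -18805 in 16 bits: 18805 = 0x4975; invert → 0xB68A; add 1 → 0xB68B.
Split into bytes (most-significant first): B6 8B.
Little-endian: lowest address holds the least-significant byte.
So at ascending addresses the bytes are 8B B6.

8B B6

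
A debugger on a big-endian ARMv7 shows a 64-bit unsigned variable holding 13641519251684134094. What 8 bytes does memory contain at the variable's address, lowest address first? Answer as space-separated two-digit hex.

BD 50 69 7B C9 49 0C CE

13641519251684134094 in hexadecimal, padded to 64 bits, is 0xBD50697BC9490CCE.
Split into bytes (most-significant first): BD 50 69 7B C9 49 0C CE.
Big-endian: lowest address holds the most-significant byte.
So the memory order matches the most-significant-first order: BD 50 69 7B C9 49 0C CE.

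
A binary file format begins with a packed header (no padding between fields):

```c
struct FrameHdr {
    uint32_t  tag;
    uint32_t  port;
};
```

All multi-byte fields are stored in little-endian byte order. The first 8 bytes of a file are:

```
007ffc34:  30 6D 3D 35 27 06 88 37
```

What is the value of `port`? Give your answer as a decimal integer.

`port` follows `tag` (4 bytes), so it starts at byte offset 4 and occupies 4 bytes.
Bytes at offsets 4..7: 27 06 88 37.
Little-endian stores the least-significant byte at the lowest address.
Reassemble most-significant byte first: 37 88 06 27 → 0x37880627.
0x37880627 = 931661351.

931661351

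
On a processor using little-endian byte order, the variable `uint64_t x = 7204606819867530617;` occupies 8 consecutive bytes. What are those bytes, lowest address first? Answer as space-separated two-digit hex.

7204606819867530617 in hexadecimal, padded to 64 bits, is 0x63FBE7BB248F9579.
Split into bytes (most-significant first): 63 FB E7 BB 24 8F 95 79.
In little-endian order the low byte comes first in memory.
So at ascending addresses the bytes are 79 95 8F 24 BB E7 FB 63.

79 95 8F 24 BB E7 FB 63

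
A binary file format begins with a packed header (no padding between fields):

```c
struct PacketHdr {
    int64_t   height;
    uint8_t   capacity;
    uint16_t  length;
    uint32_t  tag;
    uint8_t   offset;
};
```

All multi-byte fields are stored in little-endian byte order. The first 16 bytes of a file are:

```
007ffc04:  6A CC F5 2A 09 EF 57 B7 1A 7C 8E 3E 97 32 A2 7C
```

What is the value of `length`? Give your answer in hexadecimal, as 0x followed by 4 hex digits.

0x8E7C

`length` follows `height` (8 B), `capacity` (1 B), so it starts at offset 8 + 1 = 9 and occupies 2 bytes.
Bytes at offsets 9..10: 7C 8E.
Little-endian: lowest address holds the least-significant byte.
Reassemble most-significant byte first: 8E 7C → 0x8E7C.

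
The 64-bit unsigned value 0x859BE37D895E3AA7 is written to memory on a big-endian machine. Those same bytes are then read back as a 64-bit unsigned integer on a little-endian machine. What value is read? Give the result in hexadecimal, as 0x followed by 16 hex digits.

Stored big-endian, the bytes at ascending addresses are 85 9B E3 7D 89 5E 3A A7.
Read back as little-endian, the first byte is least significant, giving 0xA73A5E897DE39B85.

0xA73A5E897DE39B85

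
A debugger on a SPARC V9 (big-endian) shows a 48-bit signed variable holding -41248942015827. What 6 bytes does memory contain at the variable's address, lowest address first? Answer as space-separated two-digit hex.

DA 7B FB 76 BA AD

Two's complement of -41248942015827 in 48 bits: 41248942015827 = 0x258404894553; invert → 0xDA7BFB76BAAC; add 1 → 0xDA7BFB76BAAD.
Split into bytes (most-significant first): DA 7B FB 76 BA AD.
Big-endian: lowest address holds the most-significant byte.
So the memory order matches the most-significant-first order: DA 7B FB 76 BA AD.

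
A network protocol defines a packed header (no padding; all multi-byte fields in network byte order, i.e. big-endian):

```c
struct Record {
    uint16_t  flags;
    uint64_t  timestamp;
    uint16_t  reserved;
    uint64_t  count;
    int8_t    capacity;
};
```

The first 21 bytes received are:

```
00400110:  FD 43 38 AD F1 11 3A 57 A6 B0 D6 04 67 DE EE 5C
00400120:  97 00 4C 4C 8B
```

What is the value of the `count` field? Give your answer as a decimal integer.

7484681712174124108

`count` follows `flags` (2 B), `timestamp` (8 B), `reserved` (2 B), so it starts at offset 2 + 8 + 2 = 12 and occupies 8 bytes.
Bytes at offsets 12..19: 67 DE EE 5C 97 00 4C 4C.
Big-endian: lowest address holds the most-significant byte.
The bytes are already most-significant first: 0x67DEEE5C97004C4C.
0x67DEEE5C97004C4C = 7484681712174124108.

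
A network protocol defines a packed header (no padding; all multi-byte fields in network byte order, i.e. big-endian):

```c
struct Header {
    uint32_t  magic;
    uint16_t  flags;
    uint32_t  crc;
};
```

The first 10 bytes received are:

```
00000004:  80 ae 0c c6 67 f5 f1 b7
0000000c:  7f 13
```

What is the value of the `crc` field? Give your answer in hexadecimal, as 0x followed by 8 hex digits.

0xF1B77F13

`crc` follows `magic` (4 B), `flags` (2 B), so it starts at offset 4 + 2 = 6 and occupies 4 bytes.
Bytes at offsets 6..9: F1 B7 7F 13.
Big-endian stores the most-significant byte at the lowest address.
The bytes are already most-significant first: 0xF1B77F13.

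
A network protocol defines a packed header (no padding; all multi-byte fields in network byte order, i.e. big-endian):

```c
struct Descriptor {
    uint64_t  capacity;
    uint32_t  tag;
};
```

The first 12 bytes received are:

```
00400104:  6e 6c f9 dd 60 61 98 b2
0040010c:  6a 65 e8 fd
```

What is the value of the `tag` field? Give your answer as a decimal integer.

`tag` follows `capacity` (8 bytes), so it starts at byte offset 8 and occupies 4 bytes.
Bytes at offsets 8..11: 6A 65 E8 FD.
In big-endian order the high byte comes first in memory.
The bytes are already most-significant first: 0x6A65E8FD.
0x6A65E8FD = 1785063677.

1785063677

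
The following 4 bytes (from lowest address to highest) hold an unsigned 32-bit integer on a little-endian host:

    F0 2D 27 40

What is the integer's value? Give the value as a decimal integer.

1076309488

Little-endian stores the least-significant byte at the lowest address.
Reassemble most-significant byte first: 40 27 2D F0 → 0x40272DF0.
0x40272DF0 = 1076309488.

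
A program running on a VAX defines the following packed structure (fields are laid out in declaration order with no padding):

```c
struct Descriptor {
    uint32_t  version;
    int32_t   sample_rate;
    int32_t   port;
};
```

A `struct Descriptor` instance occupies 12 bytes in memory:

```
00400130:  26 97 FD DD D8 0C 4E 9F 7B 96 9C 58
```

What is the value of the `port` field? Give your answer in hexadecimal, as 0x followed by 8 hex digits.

`port` follows `version` (4 B), `sample_rate` (4 B), so it starts at offset 4 + 4 = 8 and occupies 4 bytes.
Bytes at offsets 8..11: 7B 96 9C 58.
Little-endian: lowest address holds the least-significant byte.
Reassemble most-significant byte first: 58 9C 96 7B → 0x589C967B.

0x589C967B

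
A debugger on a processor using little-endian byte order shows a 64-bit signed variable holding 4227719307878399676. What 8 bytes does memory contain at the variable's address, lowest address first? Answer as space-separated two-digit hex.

4227719307878399676 in hexadecimal, padded to 64 bits, is 0x3AABE04FA426FEBC.
Split into bytes (most-significant first): 3A AB E0 4F A4 26 FE BC.
Little-endian stores the least-significant byte at the lowest address.
So at ascending addresses the bytes are BC FE 26 A4 4F E0 AB 3A.

BC FE 26 A4 4F E0 AB 3A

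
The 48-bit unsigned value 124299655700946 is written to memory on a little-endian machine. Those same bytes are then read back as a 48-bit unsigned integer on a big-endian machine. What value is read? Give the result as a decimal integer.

124299655700946 in 48-bit hexadecimal is 0x710CC4D2E1D2.
Stored little-endian, the bytes at ascending addresses are D2 E1 D2 C4 0C 71.
Read back as big-endian, the last byte is least significant, giving 0xD2E1D2C40C71.
0xD2E1D2C40C71 = 231867345538161.

231867345538161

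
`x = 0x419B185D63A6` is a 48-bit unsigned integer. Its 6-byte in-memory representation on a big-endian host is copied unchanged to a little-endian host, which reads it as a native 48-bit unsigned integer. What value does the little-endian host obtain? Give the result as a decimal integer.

Stored big-endian, the bytes at ascending addresses are 41 9B 18 5D 63 A6.
Read back as little-endian, the first byte is least significant, giving 0xA6635D189B41.
0xA6635D189B41 = 182945693866817.

182945693866817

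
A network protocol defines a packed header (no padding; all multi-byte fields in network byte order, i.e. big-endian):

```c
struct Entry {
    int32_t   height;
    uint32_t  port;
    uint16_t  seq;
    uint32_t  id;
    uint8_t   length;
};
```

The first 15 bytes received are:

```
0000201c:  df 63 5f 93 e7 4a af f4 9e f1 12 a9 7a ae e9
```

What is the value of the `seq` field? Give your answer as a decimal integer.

40689

`seq` follows `height` (4 B), `port` (4 B), so it starts at offset 4 + 4 = 8 and occupies 2 bytes.
Bytes at offsets 8..9: 9E F1.
Big-endian: lowest address holds the most-significant byte.
The bytes are already most-significant first: 0x9EF1.
0x9EF1 = 40689.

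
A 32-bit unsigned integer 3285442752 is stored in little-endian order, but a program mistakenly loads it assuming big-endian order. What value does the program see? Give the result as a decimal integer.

3285442752 in 32-bit hexadecimal is 0xC3D3E0C0.
Stored little-endian, the bytes at ascending addresses are C0 E0 D3 C3.
Read back as big-endian, the last byte is least significant, giving 0xC0E0D3C3.
0xC0E0D3C3 = 3235959747.

3235959747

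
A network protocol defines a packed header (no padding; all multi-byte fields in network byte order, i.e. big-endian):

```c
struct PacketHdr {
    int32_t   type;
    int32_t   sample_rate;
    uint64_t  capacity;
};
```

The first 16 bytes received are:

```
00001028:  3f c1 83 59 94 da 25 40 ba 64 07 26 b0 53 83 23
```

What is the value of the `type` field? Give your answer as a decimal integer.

1069646681

`type` is the first field, at byte offset 0, occupying 4 bytes.
Bytes at offsets 0..3: 3F C1 83 59.
In big-endian order the high byte comes first in memory.
The bytes are already most-significant first: 0x3FC18359.
0x3FC18359 = 1069646681.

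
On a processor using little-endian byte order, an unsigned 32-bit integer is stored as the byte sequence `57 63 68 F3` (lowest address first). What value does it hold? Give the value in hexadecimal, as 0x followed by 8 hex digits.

0xF3686357

In little-endian order the low byte comes first in memory.
Reassemble most-significant byte first: F3 68 63 57 → 0xF3686357.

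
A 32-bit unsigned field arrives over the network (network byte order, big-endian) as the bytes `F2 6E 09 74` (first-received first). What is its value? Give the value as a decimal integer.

4067297652

Big-endian: lowest address holds the most-significant byte.
The bytes are already most-significant first: 0xF26E0974.
0xF26E0974 = 4067297652.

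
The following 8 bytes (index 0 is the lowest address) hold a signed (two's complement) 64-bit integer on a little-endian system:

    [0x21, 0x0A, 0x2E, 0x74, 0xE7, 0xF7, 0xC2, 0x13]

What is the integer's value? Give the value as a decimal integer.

Little-endian stores the least-significant byte at the lowest address.
Reassemble most-significant byte first: 13 C2 F7 E7 74 2E 0A 21 → 0x13C2F7E7742E0A21.
0x13C2F7E7742E0A21 = 1423973005661178401.

1423973005661178401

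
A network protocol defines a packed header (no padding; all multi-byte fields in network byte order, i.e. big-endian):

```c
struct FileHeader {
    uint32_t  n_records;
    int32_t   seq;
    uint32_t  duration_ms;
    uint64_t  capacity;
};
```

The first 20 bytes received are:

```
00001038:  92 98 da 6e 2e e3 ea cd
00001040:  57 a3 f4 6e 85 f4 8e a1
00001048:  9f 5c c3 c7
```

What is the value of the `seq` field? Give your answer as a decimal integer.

786688717

`seq` follows `n_records` (4 bytes), so it starts at byte offset 4 and occupies 4 bytes.
Bytes at offsets 4..7: 2E E3 EA CD.
Big-endian stores the most-significant byte at the lowest address.
The bytes are already most-significant first: 0x2EE3EACD.
0x2EE3EACD = 786688717.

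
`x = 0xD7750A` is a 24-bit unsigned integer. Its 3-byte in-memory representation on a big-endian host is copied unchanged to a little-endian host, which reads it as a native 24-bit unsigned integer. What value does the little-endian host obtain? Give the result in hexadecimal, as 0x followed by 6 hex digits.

Stored big-endian, the bytes at ascending addresses are D7 75 0A.
Read back as little-endian, the first byte is least significant, giving 0x0A75D7.

0x0A75D7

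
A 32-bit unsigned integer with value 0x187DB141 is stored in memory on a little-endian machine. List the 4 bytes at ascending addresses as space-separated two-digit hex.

Split into bytes (most-significant first): 18 7D B1 41.
In little-endian order the low byte comes first in memory.
So at ascending addresses the bytes are 41 B1 7D 18.

41 B1 7D 18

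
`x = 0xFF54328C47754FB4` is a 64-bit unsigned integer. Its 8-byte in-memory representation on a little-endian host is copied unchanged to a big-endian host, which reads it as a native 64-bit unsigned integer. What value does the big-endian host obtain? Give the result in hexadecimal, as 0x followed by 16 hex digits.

Stored little-endian, the bytes at ascending addresses are B4 4F 75 47 8C 32 54 FF.
Read back as big-endian, the last byte is least significant, giving 0xB44F75478C3254FF.

0xB44F75478C3254FF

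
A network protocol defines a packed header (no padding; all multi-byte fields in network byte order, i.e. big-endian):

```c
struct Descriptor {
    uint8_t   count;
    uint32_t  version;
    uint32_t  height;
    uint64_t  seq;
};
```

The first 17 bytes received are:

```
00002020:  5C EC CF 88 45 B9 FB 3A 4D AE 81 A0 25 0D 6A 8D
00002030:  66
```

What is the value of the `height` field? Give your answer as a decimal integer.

`height` follows `count` (1 B), `version` (4 B), so it starts at offset 1 + 4 = 5 and occupies 4 bytes.
Bytes at offsets 5..8: B9 FB 3A 4D.
Big-endian stores the most-significant byte at the lowest address.
The bytes are already most-significant first: 0xB9FB3A4D.
0xB9FB3A4D = 3120249421.

3120249421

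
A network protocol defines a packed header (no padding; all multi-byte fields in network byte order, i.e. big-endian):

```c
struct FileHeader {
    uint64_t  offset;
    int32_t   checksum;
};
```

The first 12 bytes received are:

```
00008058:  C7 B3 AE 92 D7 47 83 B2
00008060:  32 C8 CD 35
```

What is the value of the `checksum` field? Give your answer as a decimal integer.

852020533

`checksum` follows `offset` (8 bytes), so it starts at byte offset 8 and occupies 4 bytes.
Bytes at offsets 8..11: 32 C8 CD 35.
Big-endian stores the most-significant byte at the lowest address.
The bytes are already most-significant first: 0x32C8CD35.
0x32C8CD35 = 852020533.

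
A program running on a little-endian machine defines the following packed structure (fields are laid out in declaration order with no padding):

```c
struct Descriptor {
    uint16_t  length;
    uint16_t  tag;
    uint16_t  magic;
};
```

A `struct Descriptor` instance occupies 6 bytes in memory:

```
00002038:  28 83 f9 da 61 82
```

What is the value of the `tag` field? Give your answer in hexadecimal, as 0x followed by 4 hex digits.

0xDAF9

`tag` follows `length` (2 bytes), so it starts at byte offset 2 and occupies 2 bytes.
Bytes at offsets 2..3: F9 DA.
Little-endian: lowest address holds the least-significant byte.
Reassemble most-significant byte first: DA F9 → 0xDAF9.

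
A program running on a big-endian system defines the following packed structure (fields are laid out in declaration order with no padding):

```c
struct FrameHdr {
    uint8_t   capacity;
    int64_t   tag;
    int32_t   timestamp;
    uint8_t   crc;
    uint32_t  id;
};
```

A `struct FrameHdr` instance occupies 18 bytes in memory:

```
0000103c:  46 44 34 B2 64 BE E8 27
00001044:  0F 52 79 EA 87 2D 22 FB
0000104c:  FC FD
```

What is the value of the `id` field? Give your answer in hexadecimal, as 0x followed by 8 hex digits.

`id` follows `capacity` (1 B), `tag` (8 B), `timestamp` (4 B), `crc` (1 B), so it starts at offset 1 + 8 + 4 + 1 = 14 and occupies 4 bytes.
Bytes at offsets 14..17: 22 FB FC FD.
In big-endian order the high byte comes first in memory.
The bytes are already most-significant first: 0x22FBFCFD.

0x22FBFCFD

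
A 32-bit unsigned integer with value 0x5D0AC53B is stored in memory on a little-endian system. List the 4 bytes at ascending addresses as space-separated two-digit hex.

3B C5 0A 5D

Split into bytes (most-significant first): 5D 0A C5 3B.
Little-endian: lowest address holds the least-significant byte.
So at ascending addresses the bytes are 3B C5 0A 5D.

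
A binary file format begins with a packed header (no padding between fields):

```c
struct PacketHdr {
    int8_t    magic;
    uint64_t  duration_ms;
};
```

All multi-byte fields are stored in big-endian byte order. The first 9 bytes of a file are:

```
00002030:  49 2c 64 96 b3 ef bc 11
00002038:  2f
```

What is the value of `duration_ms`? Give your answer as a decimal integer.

`duration_ms` follows `magic` (1 byte), so it starts at byte offset 1 and occupies 8 bytes.
Bytes at offsets 1..8: 2C 64 96 B3 EF BC 11 2F.
Big-endian stores the most-significant byte at the lowest address.
The bytes are already most-significant first: 0x2C6496B3EFBC112F.
0x2C6496B3EFBC112F = 3198847334905286959.

3198847334905286959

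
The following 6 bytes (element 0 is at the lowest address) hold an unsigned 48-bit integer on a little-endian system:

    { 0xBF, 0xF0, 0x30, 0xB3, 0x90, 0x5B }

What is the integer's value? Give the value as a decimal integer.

100677039747263

In little-endian order the low byte comes first in memory.
Reassemble most-significant byte first: 5B 90 B3 30 F0 BF → 0x5B90B330F0BF.
0x5B90B330F0BF = 100677039747263.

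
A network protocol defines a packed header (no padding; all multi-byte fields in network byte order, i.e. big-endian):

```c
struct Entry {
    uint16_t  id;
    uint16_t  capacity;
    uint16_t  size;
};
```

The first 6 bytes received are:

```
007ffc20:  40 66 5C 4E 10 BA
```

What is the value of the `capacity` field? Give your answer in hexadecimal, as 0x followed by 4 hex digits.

0x5C4E

`capacity` follows `id` (2 bytes), so it starts at byte offset 2 and occupies 2 bytes.
Bytes at offsets 2..3: 5C 4E.
Big-endian stores the most-significant byte at the lowest address.
The bytes are already most-significant first: 0x5C4E.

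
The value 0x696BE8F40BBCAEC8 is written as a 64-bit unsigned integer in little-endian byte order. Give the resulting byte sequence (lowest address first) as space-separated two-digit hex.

C8 AE BC 0B F4 E8 6B 69

Split into bytes (most-significant first): 69 6B E8 F4 0B BC AE C8.
Little-endian: lowest address holds the least-significant byte.
So at ascending addresses the bytes are C8 AE BC 0B F4 E8 6B 69.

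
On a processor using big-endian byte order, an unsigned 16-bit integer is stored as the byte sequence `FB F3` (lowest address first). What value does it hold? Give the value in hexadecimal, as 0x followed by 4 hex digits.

Big-endian: lowest address holds the most-significant byte.
The bytes are already most-significant first: 0xFBF3.

0xFBF3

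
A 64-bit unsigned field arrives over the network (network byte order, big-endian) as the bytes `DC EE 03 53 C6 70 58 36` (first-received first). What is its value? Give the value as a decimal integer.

15919665391147702326

Big-endian stores the most-significant byte at the lowest address.
The bytes are already most-significant first: 0xDCEE0353C6705836.
0xDCEE0353C6705836 = 15919665391147702326.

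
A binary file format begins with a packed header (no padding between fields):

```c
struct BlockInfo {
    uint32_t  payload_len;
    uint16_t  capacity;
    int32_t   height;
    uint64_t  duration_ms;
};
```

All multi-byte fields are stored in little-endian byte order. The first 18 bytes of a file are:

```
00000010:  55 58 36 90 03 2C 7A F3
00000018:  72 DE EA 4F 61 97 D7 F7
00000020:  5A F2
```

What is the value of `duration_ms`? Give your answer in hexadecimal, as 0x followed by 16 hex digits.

`duration_ms` follows `payload_len` (4 B), `capacity` (2 B), `height` (4 B), so it starts at offset 4 + 2 + 4 = 10 and occupies 8 bytes.
Bytes at offsets 10..17: EA 4F 61 97 D7 F7 5A F2.
Little-endian: lowest address holds the least-significant byte.
Reassemble most-significant byte first: F2 5A F7 D7 97 61 4F EA → 0xF25AF7D797614FEA.

0xF25AF7D797614FEA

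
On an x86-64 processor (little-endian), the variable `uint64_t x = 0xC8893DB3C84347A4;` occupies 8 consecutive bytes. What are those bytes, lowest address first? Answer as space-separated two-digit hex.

Split into bytes (most-significant first): C8 89 3D B3 C8 43 47 A4.
In little-endian order the low byte comes first in memory.
So at ascending addresses the bytes are A4 47 43 C8 B3 3D 89 C8.

A4 47 43 C8 B3 3D 89 C8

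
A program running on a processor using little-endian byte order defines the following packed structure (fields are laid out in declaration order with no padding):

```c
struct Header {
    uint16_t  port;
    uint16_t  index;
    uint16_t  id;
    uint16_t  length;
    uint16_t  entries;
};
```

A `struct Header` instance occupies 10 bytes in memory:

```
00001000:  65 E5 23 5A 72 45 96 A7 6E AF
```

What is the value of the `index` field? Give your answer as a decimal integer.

`index` follows `port` (2 bytes), so it starts at byte offset 2 and occupies 2 bytes.
Bytes at offsets 2..3: 23 5A.
In little-endian order the low byte comes first in memory.
Reassemble most-significant byte first: 5A 23 → 0x5A23.
0x5A23 = 23075.

23075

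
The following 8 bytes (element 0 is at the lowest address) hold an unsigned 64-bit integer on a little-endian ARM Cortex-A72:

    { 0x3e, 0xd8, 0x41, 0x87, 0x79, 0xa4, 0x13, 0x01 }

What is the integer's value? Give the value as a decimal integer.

Little-endian: lowest address holds the least-significant byte.
Reassemble most-significant byte first: 01 13 A4 79 87 41 D8 3E → 0x0113A4798741D83E.
0x0113A4798741D83E = 77586460462667838.

77586460462667838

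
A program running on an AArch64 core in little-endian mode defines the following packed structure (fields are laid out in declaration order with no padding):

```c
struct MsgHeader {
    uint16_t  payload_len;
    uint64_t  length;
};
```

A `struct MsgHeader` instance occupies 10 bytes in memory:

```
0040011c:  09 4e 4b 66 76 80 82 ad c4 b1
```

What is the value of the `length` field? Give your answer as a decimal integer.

`length` follows `payload_len` (2 bytes), so it starts at byte offset 2 and occupies 8 bytes.
Bytes at offsets 2..9: 4B 66 76 80 82 AD C4 B1.
Little-endian stores the least-significant byte at the lowest address.
Reassemble most-significant byte first: B1 C4 AD 82 80 76 66 4B → 0xB1C4AD828076664B.
0xB1C4AD828076664B = 12809554016161130059.

12809554016161130059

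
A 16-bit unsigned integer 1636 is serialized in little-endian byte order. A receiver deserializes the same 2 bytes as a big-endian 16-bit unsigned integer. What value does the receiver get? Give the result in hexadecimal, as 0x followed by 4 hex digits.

0x6406

1636 in 16-bit hexadecimal is 0x0664.
Stored little-endian, the bytes at ascending addresses are 64 06.
Read back as big-endian, the last byte is least significant, giving 0x6406.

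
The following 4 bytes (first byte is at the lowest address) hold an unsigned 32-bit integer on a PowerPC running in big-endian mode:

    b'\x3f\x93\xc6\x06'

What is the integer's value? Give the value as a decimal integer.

Big-endian stores the most-significant byte at the lowest address.
The bytes are already most-significant first: 0x3F93C606.
0x3F93C606 = 1066649094.

1066649094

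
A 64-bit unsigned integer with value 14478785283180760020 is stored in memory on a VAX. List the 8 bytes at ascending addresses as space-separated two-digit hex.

D4 8B 24 CF 80 FA EE C8

14478785283180760020 in hexadecimal, padded to 64 bits, is 0xC8EEFA80CF248BD4.
Split into bytes (most-significant first): C8 EE FA 80 CF 24 8B D4.
Little-endian stores the least-significant byte at the lowest address.
So at ascending addresses the bytes are D4 8B 24 CF 80 FA EE C8.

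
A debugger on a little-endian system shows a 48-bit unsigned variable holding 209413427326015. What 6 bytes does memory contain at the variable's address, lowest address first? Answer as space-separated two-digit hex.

209413427326015 in hexadecimal, padded to 48 bits, is 0xBE75DCF26C3F.
Split into bytes (most-significant first): BE 75 DC F2 6C 3F.
Little-endian: lowest address holds the least-significant byte.
So at ascending addresses the bytes are 3F 6C F2 DC 75 BE.

3F 6C F2 DC 75 BE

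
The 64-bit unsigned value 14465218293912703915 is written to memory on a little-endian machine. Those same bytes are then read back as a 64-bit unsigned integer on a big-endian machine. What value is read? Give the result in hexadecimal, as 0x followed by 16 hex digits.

0xAB1326F765C7BEC8

14465218293912703915 in 64-bit hexadecimal is 0xC8BEC765F72613AB.
Stored little-endian, the bytes at ascending addresses are AB 13 26 F7 65 C7 BE C8.
Read back as big-endian, the last byte is least significant, giving 0xAB1326F765C7BEC8.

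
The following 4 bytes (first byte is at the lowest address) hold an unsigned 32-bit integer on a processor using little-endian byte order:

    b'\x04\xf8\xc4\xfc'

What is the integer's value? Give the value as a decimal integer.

4240766980

Little-endian: lowest address holds the least-significant byte.
Reassemble most-significant byte first: FC C4 F8 04 → 0xFCC4F804.
0xFCC4F804 = 4240766980.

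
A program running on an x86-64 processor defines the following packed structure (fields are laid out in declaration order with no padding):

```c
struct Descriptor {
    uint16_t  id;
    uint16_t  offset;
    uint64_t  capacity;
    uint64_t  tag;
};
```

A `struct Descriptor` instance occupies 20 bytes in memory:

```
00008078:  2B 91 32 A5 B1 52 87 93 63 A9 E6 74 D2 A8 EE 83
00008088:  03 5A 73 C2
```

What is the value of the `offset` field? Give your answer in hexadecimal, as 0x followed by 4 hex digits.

0xA532

`offset` follows `id` (2 bytes), so it starts at byte offset 2 and occupies 2 bytes.
Bytes at offsets 2..3: 32 A5.
Little-endian: lowest address holds the least-significant byte.
Reassemble most-significant byte first: A5 32 → 0xA532.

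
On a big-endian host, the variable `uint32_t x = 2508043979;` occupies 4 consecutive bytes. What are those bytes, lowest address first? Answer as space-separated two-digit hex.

2508043979 in hexadecimal, padded to 32 bits, is 0x957DB6CB.
Split into bytes (most-significant first): 95 7D B6 CB.
Big-endian: lowest address holds the most-significant byte.
So the memory order matches the most-significant-first order: 95 7D B6 CB.

95 7D B6 CB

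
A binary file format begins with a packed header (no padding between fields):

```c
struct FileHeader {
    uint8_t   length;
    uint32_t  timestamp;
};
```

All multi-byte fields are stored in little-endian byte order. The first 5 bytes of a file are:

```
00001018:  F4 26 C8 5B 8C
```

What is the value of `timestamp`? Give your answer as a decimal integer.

`timestamp` follows `length` (1 byte), so it starts at byte offset 1 and occupies 4 bytes.
Bytes at offsets 1..4: 26 C8 5B 8C.
In little-endian order the low byte comes first in memory.
Reassemble most-significant byte first: 8C 5B C8 26 → 0x8C5BC826.
0x8C5BC826 = 2354825254.

2354825254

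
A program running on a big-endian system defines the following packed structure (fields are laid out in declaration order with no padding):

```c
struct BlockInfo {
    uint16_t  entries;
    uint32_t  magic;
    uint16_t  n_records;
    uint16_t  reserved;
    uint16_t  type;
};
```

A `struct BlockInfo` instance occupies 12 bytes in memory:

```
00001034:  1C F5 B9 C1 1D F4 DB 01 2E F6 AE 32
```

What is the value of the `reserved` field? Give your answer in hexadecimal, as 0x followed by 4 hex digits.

`reserved` follows `entries` (2 B), `magic` (4 B), `n_records` (2 B), so it starts at offset 2 + 4 + 2 = 8 and occupies 2 bytes.
Bytes at offsets 8..9: 2E F6.
Big-endian stores the most-significant byte at the lowest address.
The bytes are already most-significant first: 0x2EF6.

0x2EF6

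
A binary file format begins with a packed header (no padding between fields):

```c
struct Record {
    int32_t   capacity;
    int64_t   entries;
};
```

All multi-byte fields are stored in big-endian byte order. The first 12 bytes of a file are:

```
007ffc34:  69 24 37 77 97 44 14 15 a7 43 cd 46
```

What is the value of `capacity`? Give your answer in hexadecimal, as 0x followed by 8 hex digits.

0x69243777

`capacity` is the first field, at byte offset 0, occupying 4 bytes.
Bytes at offsets 0..3: 69 24 37 77.
In big-endian order the high byte comes first in memory.
The bytes are already most-significant first: 0x69243777.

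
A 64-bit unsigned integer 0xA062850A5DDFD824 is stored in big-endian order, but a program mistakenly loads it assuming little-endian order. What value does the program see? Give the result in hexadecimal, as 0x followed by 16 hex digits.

0x24D8DF5D0A8562A0

Stored big-endian, the bytes at ascending addresses are A0 62 85 0A 5D DF D8 24.
Read back as little-endian, the first byte is least significant, giving 0x24D8DF5D0A8562A0.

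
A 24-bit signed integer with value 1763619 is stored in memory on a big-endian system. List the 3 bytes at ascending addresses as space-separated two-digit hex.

1A E9 23

1763619 in hexadecimal, padded to 24 bits, is 0x1AE923.
Split into bytes (most-significant first): 1A E9 23.
Big-endian stores the most-significant byte at the lowest address.
So the memory order matches the most-significant-first order: 1A E9 23.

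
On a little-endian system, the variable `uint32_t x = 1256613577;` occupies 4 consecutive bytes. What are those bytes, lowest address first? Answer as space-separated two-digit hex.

C9 66 E6 4A

1256613577 in hexadecimal, padded to 32 bits, is 0x4AE666C9.
Split into bytes (most-significant first): 4A E6 66 C9.
Little-endian stores the least-significant byte at the lowest address.
So at ascending addresses the bytes are C9 66 E6 4A.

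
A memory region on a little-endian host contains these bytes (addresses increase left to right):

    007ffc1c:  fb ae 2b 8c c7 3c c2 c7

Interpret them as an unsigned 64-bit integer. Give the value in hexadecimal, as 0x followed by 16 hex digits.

Little-endian: lowest address holds the least-significant byte.
Reassemble most-significant byte first: C7 C2 3C C7 8C 2B AE FB → 0xC7C23CC78C2BAEFB.

0xC7C23CC78C2BAEFB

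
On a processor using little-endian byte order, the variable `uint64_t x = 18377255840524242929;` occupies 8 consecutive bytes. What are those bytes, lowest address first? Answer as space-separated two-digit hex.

F1 8F EB F0 D1 20 09 FF

18377255840524242929 in hexadecimal, padded to 64 bits, is 0xFF0920D1F0EB8FF1.
Split into bytes (most-significant first): FF 09 20 D1 F0 EB 8F F1.
Little-endian stores the least-significant byte at the lowest address.
So at ascending addresses the bytes are F1 8F EB F0 D1 20 09 FF.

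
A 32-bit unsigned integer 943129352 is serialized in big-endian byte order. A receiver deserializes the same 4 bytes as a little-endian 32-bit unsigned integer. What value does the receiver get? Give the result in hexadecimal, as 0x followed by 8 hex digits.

0x08033738

943129352 in 32-bit hexadecimal is 0x38370308.
Stored big-endian, the bytes at ascending addresses are 38 37 03 08.
Read back as little-endian, the first byte is least significant, giving 0x08033738.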